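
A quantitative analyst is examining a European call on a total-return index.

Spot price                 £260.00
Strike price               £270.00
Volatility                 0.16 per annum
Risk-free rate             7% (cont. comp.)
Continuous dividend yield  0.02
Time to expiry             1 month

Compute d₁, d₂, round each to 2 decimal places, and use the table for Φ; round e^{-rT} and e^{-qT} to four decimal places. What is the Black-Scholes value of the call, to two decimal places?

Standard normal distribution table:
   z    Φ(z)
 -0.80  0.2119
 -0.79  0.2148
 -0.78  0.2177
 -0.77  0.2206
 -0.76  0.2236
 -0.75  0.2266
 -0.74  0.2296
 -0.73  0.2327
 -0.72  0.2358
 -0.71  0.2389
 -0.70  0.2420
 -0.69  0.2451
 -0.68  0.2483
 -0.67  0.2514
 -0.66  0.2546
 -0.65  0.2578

£1.99

σ√T = 0.16·√0.08333 = 0.0462
ln(S/K) + (r − q + σ²/2)T = ln(260/270) + (0.07 − 0.02 + 0.16²/2)·0.08333 = -0.0377 + 0.0052 = -0.0325
d₁ = -0.0325 / 0.0462 = -0.7038 ⇒ -0.70
d₂ = d₁ − σ√T = -0.7038 − 0.0462 = -0.7500 ⇒ -0.75
exp(−qT) = exp(−0.02·0.08333) = 0.9983;  exp(−rT) = exp(−0.07·0.08333) = 0.9942
N(d₁) = N(-0.70) = 0.2420;  N(d₂) = N(-0.75) = 0.2266
C = 260·0.9983·0.2420 − 270·0.9942·0.2266 = 62.8130 − 60.8271 = 1.9859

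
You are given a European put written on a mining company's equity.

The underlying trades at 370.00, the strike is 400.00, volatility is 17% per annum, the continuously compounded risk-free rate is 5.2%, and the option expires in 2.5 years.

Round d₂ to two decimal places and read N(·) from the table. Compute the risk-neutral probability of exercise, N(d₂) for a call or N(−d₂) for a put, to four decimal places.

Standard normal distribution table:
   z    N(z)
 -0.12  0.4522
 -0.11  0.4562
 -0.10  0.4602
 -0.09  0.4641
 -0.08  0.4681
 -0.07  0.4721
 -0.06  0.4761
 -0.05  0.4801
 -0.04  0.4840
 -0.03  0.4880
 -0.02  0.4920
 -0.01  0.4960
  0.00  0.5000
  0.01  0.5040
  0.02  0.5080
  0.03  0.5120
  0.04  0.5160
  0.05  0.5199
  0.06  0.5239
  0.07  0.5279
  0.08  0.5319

T = 2.5;  σ√T = 0.2688
d₁ = [ln(370/400) + (0.052 + 0.17²/2)·2.5] / 0.2688 = [-0.0780 + 0.1661] / 0.2688 = 0.3280 ⇒ 0.33
d₂ = d₁ − σ√T = 0.3280 − 0.2688 = 0.0592 ⇒ 0.06
Risk-neutral Pr[S_T < K] = N(−d₂) = N(-0.06) = 0.4761

0.4761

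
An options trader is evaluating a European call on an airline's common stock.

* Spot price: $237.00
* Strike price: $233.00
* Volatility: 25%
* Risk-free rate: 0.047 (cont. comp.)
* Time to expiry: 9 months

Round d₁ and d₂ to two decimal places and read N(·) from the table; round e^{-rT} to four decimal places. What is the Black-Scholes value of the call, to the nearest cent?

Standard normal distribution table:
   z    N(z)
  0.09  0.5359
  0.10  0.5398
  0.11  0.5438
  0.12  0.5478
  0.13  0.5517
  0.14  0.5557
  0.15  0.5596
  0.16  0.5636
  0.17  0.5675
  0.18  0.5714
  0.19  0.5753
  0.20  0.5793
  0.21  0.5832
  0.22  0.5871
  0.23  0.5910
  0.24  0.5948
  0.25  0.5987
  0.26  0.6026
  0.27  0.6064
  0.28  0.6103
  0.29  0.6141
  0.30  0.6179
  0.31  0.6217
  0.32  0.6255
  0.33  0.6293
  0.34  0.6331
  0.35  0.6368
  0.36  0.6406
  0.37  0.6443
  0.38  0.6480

$26.82

σ√T = 0.25 × 0.8660 = 0.2165
d₁ = [ln(237/233) + (0.047 + 0.25²/2)·0.75] / 0.2165 = [0.0170 + 0.0587] / 0.2165 = 0.3497 which rounds to 0.35
d₂ = d₁ − σ√T = 0.3497 − 0.2165 = 0.1332 which rounds to 0.13
e^(−rT) = e^(−0.047·0.75) = 0.9654
C = 237·N(0.35) − 233·0.9654·N(0.13) = 237·0.6368 − 233·0.9654·0.5517 = 150.9216 − 124.0984 = 26.8232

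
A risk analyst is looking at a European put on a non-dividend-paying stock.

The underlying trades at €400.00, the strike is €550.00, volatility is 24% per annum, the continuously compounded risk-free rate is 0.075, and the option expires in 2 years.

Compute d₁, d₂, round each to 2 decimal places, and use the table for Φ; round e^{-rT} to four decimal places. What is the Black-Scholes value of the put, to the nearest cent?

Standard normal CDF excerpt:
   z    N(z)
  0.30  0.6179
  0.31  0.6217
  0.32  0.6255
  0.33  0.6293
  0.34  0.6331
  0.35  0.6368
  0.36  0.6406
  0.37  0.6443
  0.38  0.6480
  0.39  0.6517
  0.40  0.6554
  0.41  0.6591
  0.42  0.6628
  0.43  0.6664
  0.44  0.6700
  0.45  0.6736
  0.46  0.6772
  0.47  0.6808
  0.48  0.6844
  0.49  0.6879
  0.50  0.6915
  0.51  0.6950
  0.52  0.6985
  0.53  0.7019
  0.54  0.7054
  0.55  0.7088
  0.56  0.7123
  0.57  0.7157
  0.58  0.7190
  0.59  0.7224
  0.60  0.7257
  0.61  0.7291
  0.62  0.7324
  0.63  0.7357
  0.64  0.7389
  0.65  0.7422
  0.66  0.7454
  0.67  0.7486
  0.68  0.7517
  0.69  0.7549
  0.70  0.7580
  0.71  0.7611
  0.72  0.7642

€102.66

T = 2;  σ√T = 0.3394
d₁ = [ln(400/550) + (0.075 + ½·0.24²)·2] / (σ√T) = (-0.3185 + 0.2076) / 0.3394 = -0.3266 ≈ -0.33
d₂ = -0.3266 − 0.3394 = -0.6660 ≈ -0.67
exp(−rT) = exp(−0.075·2) = 0.8607
N(−d₂) = N(0.67) = 0.7486;  N(−d₁) = N(0.33) = 0.6293
P = 550·0.8607·0.7486 − 400·0.6293 = 354.3760 − 251.7200 = 102.6560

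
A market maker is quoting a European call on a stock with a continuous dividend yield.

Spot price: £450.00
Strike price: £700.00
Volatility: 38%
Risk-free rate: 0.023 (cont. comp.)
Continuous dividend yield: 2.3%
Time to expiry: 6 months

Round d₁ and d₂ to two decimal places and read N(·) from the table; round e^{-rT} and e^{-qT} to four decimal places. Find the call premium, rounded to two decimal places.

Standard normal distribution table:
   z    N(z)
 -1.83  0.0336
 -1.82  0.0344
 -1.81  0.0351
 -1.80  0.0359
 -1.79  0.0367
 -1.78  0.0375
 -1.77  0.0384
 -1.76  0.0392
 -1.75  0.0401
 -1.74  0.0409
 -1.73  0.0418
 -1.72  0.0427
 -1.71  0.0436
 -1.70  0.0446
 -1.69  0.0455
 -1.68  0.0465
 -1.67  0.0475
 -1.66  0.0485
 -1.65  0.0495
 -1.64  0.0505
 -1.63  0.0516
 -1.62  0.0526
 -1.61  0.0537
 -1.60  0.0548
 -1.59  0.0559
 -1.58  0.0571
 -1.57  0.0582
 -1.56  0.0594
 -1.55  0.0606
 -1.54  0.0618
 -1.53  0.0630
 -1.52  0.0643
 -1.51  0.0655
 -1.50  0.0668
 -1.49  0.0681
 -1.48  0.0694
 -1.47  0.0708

£3.19

σ√T = 0.38·√0.5 = 0.2687
d₁ = [ln(450/700) + (0.023 − 0.023 + ½·0.38²)·0.5] / (σ√T) = (-0.4418 + 0.0361) / 0.2687 = -1.5100 ⇒ -1.51
d₂ = -1.5100 − 0.2687 = -1.7787 ⇒ -1.78
exp(−qT) = exp(−0.023·0.5) = 0.9886;  exp(−rT) = exp(−0.023·0.5) = 0.9886
C = 450·0.9886·N(-1.51) − 700·0.9886·N(-1.78) = 450·0.9886·0.0655 − 700·0.9886·0.0375 = 29.1390 − 25.9507 = 3.1882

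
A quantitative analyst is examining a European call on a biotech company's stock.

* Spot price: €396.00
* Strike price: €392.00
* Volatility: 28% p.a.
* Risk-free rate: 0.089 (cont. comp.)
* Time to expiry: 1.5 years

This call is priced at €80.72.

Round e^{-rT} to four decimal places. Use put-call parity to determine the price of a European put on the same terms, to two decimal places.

€27.72

exp(−rT) = exp(−0.089·1.5) = 0.8750
Put-call parity: C − P = S − K·e^(−rT) = 396 − 392·0.8750 = 396 − 343.0000 = 53.0000
P = C − (C − P) = 80.72 − (53.0000) = 27.7200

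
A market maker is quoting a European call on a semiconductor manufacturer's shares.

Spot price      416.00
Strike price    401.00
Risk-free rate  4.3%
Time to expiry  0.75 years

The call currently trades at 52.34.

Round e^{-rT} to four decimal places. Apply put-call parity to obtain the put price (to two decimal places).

exp(−rT) = exp(−0.043·0.75) = 0.9683
Put-call parity: C − P = S − K·e^(−rT) = 416 − 401·0.9683 = 416 − 388.2883 = 27.7117
P = C − (C − P) = 52.34 − (27.7117) = 24.6283

24.63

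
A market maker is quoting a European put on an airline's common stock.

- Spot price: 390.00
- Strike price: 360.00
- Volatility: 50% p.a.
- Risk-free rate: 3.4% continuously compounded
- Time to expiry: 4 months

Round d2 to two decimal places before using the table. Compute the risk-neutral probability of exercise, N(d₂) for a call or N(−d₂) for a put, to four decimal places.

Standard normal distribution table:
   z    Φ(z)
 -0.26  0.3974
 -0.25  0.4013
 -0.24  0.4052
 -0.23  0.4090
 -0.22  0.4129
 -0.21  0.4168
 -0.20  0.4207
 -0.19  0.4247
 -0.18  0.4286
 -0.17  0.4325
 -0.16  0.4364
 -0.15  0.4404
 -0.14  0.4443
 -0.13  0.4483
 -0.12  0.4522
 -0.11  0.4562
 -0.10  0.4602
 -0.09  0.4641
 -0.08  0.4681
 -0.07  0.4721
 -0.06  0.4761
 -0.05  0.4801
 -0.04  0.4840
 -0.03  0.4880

0.4325

T = 0.3333;  σ√T = 0.2887
d₁ = [ln(390/360) + (0.034 + 0.5²/2)·0.3333] / 0.2887 = [0.0800 + 0.0530] / 0.2887 = 0.4609 ⇒ 0.46
d₂ = d₁ − σ√T = 0.4609 − 0.2887 = 0.1722 ⇒ 0.17
Pr(exercise) under Q = N(−d₂) = N(-0.17) = 0.4325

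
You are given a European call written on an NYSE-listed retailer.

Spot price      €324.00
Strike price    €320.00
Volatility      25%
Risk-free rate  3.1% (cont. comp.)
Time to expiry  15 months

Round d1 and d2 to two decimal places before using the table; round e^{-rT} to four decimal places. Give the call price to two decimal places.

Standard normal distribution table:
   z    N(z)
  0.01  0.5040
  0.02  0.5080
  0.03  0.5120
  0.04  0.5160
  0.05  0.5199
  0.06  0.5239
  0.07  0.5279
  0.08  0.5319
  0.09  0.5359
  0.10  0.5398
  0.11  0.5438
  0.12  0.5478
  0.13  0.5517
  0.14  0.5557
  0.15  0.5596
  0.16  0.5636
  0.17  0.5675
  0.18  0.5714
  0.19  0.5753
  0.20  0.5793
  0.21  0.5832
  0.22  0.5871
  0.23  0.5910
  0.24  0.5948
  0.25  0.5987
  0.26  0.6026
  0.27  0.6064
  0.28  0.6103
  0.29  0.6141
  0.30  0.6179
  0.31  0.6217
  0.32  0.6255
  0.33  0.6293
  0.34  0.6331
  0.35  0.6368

σ√T = 0.25 × 1.1180 = 0.2795
d₁ = [ln(324/320) + (0.031 + ½·0.25²)·1.25] / (σ√T) = (0.0124 + 0.0778) / 0.2795 = 0.3228 ⇒ 0.32
d₂ = 0.3228 − 0.2795 = 0.0433 ⇒ 0.04
e^(−rT) = e^(−0.031·1.25) = 0.9620
C = 324·N(0.32) − 320·0.9620·N(0.04) = 324·0.6255 − 320·0.9620·0.5160 = 202.6620 − 158.8454 = 43.8166

€43.82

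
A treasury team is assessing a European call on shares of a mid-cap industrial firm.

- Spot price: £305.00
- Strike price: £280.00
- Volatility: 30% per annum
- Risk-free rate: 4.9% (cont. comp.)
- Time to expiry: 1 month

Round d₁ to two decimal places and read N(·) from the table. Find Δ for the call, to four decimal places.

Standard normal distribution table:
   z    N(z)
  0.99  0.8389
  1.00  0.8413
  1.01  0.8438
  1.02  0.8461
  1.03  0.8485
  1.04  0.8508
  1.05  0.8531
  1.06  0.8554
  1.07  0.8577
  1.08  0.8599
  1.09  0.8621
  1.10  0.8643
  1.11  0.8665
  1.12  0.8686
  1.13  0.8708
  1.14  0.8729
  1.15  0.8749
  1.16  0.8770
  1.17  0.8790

0.8599

σ√T = 0.3·√0.08333 = 0.0866
d₁ = [ln(305/280) + (0.049 + 0.3²/2)·0.08333] / 0.0866 = [0.0855 + 0.0078] / 0.0866 = 1.0780 → 1.08
N(d₁) = N(1.08) = 0.8599
Δ_call = N(d₁) = 0.8599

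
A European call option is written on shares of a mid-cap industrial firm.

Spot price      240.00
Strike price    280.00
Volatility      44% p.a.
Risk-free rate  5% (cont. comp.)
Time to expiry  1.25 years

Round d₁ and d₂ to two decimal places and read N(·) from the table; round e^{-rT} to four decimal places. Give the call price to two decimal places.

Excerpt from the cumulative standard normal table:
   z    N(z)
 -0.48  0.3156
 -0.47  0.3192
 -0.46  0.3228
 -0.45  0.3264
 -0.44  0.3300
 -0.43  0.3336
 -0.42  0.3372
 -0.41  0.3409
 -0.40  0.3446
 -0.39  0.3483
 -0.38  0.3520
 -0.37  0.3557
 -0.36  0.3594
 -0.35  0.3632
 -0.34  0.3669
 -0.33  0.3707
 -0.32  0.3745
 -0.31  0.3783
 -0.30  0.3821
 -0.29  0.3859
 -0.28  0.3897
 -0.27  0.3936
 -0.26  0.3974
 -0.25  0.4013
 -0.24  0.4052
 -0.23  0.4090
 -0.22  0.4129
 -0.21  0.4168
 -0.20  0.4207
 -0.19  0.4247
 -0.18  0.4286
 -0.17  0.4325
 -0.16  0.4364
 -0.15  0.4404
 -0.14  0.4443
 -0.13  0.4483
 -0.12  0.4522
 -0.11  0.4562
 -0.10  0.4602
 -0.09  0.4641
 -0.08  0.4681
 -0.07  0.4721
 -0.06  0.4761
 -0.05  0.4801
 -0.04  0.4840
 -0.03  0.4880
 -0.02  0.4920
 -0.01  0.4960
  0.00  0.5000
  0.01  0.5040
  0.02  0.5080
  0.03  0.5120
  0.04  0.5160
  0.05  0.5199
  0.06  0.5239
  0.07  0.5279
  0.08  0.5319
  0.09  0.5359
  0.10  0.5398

37.99

T = 1.25;  σ√T = 0.4919
ln(S/K) + (r + σ²/2)T = ln(240/280) + (0.05 + 0.44²/2)·1.25 = -0.1542 + 0.1835 = 0.0293
d₁ = 0.0293 / 0.4919 = 0.0597 → 0.06
d₂ = d₁ − σ√T = 0.0597 − 0.4919 = -0.4323 → -0.43
e^(−rT) = e^(−0.05·1.25) = 0.9394
C = 240·N(0.06) − 280·0.9394·N(-0.43) = 240·0.5239 − 280·0.9394·0.3336 = 125.7360 − 87.7475 = 37.9885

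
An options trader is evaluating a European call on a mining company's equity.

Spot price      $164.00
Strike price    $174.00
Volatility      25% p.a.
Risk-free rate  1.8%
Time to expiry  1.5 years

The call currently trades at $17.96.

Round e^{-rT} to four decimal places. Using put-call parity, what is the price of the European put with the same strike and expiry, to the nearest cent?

$23.33

exp(−rT) = exp(−0.018·1.5) = 0.9734
Put-call parity: C − P = S − K·e^(−rT) = 164 − 174·0.9734 = 164 − 169.3716 = -5.3716
P = C − (C − P) = 17.96 − (-5.3716) = 23.3316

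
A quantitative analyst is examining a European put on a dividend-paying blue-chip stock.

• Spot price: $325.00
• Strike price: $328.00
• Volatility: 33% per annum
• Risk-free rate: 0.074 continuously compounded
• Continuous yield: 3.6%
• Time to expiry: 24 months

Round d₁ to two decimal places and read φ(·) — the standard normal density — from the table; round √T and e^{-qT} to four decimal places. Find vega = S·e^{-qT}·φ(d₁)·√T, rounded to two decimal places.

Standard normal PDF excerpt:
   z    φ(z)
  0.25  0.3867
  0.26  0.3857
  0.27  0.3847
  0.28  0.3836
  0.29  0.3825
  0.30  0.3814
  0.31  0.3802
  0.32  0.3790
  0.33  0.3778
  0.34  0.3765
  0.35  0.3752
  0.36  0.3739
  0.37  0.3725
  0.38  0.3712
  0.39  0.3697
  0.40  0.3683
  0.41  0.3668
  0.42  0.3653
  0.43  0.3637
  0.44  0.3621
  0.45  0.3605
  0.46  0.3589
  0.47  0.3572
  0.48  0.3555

σ√T = 0.33·√2 = 0.4667
ln(S/K) + (r − q + σ²/2)T = ln(325/328) + (0.074 − 0.036 + 0.33²/2)·2 = -0.0092 + 0.1849 = 0.1757
d₁ = 0.1757 / 0.4667 = 0.3765 ≈ 0.38
√T = √2 = 1.4142
φ(d₁) = φ(0.38) = 0.3712
e^(−qT) = e^(−0.036·2) = 0.9305
vega = S·e^(−qT)·φ(d₁)·√T = 325·0.9305·0.3712·1.4142 = 158.7518

158.75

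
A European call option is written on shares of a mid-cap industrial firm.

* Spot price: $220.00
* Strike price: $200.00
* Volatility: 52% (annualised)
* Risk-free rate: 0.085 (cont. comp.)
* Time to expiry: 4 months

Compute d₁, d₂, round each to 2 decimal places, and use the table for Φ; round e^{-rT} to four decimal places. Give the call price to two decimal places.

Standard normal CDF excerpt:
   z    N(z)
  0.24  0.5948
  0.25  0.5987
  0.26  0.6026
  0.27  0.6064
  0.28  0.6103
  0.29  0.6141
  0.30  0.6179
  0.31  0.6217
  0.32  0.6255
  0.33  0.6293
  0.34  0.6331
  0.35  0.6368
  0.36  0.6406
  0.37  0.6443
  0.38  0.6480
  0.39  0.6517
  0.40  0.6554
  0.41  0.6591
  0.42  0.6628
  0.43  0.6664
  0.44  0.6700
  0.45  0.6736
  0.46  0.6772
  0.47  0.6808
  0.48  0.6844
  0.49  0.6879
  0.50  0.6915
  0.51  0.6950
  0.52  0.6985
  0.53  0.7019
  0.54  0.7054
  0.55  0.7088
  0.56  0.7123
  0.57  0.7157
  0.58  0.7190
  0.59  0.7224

σ√T = 0.52·√0.3333 = 0.3002
d₁ = [ln(220/200) + (0.085 + 0.52²/2)·0.3333] / 0.3002 = [0.0953 + 0.0734] / 0.3002 = 0.5620 which rounds to 0.56
d₂ = d₁ − σ√T = 0.5620 − 0.3002 = 0.2617 which rounds to 0.26
e^(−rT) = e^(−0.085·0.3333) = 0.9721
C = 220·N(0.56) − 200·0.9721·N(0.26) = 220·0.7123 − 200·0.9721·0.6026 = 156.7060 − 117.1575 = 39.5485

$39.55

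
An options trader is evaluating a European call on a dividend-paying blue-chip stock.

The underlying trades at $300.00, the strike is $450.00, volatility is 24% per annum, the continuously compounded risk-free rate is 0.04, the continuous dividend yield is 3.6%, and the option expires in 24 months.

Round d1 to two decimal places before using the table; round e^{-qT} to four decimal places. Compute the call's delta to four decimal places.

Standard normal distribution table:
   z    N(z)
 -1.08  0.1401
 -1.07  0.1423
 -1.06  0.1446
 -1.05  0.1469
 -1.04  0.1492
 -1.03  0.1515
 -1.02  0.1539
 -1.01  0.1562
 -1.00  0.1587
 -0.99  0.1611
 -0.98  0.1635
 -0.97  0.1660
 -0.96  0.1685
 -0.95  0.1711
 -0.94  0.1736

0.1477

σ√T = 0.24·√2 = 0.3394
d₁ = [ln(300/450) + (0.04 − 0.036 + ½·0.24²)·2] / (σ√T) = (-0.4055 + 0.0656) / 0.3394 = -1.0013 ⇒ -1.00
N(d₁) = N(-1.00) = 0.1587
Δ_call = e^(−qT)·N(d₁) = 0.9305·0.1587 = 0.1477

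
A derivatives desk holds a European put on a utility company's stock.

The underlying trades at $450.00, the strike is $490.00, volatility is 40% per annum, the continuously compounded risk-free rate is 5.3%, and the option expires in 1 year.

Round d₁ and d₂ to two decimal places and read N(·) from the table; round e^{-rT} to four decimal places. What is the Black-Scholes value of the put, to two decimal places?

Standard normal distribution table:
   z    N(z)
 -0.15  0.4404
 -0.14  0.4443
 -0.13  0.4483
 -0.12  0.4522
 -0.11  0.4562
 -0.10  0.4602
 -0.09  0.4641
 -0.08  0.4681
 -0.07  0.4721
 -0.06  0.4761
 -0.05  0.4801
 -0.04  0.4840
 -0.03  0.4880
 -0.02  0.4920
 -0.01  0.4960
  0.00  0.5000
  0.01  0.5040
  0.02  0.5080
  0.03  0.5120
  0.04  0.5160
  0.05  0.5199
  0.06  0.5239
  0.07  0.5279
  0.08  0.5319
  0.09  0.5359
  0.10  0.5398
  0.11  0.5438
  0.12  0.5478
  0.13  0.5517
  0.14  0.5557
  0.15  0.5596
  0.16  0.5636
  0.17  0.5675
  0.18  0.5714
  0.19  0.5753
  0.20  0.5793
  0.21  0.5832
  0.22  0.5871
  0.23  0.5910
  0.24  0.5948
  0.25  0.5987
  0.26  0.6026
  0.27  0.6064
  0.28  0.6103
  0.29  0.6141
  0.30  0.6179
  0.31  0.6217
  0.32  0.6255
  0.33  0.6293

$80.13

σ√T = 0.4·√1 = 0.4000
d₁ = [ln(450/490) + (0.053 + 0.4²/2)·1] / 0.4000 = [-0.0852 + 0.1330] / 0.4000 = 0.1196 → 0.12
d₂ = d₁ − σ√T = 0.1196 − 0.4000 = -0.2804 → -0.28
e^(−rT) = e^(−0.053·1) = 0.9484
N(−d₂) = N(0.28) = 0.6103;  N(−d₁) = N(-0.12) = 0.4522
P = 490·0.9484·0.6103 − 450·0.4522 = 283.6162 − 203.4900 = 80.1262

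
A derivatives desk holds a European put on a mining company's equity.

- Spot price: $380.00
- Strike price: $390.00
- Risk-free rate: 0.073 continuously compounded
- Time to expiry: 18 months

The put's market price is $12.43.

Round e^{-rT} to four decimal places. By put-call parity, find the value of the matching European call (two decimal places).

$42.87

e^(−rT) = e^(−0.073·1.5) = 0.8963
Put-call parity: C − P = S − K·e^(−rT) = 380 − 390·0.8963 = 380 − 349.5570 = 30.4430
C = P + (C − P) = 12.43 + (30.4430) = 42.8730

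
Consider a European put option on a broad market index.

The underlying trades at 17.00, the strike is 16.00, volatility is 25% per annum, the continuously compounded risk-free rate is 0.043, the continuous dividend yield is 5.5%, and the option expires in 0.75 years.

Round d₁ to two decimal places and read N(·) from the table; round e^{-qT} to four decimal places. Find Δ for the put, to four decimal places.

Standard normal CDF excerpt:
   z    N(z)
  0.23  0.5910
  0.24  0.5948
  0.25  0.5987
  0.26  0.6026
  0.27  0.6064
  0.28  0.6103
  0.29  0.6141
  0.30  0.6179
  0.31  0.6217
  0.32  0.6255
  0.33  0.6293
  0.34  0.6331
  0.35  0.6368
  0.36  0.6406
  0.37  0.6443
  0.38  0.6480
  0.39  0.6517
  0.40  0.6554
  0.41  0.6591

-0.3485

σ√T = 0.25·√0.75 = 0.2165
ln(S/K) + (r − q + σ²/2)T = ln(17/16) + (0.043 − 0.055 + 0.25²/2)·0.75 = 0.0606 + 0.0144 = 0.0751
d₁ = 0.0751 / 0.2165 = 0.3467 ≈ 0.35
N(d₁) = N(0.35) = 0.6368
Δ_put = e^(−qT)·(N(d₁) − 1) = 0.9596·(0.6368 − 1) = -0.3485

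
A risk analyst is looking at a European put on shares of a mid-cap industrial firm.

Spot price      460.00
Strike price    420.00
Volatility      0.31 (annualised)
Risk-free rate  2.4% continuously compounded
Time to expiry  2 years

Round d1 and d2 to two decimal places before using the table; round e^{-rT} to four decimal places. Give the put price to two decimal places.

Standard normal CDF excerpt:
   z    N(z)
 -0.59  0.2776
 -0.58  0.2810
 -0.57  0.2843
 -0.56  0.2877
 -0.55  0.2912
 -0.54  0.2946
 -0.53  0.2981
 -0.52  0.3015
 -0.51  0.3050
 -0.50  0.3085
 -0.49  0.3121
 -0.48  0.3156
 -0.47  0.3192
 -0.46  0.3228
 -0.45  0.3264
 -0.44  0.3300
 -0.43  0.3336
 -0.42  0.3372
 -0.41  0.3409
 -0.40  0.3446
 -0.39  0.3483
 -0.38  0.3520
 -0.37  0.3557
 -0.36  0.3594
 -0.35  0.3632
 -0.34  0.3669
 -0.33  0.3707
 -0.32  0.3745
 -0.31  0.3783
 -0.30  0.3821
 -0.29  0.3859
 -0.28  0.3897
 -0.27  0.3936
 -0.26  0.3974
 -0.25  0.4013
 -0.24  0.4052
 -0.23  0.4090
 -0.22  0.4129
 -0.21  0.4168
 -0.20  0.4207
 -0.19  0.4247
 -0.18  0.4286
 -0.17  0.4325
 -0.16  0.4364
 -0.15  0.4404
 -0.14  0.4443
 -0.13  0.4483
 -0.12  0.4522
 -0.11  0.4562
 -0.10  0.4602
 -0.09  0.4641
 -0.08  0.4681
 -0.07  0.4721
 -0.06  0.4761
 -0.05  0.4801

σ√T = 0.31·√2 = 0.4384
d₁ = [ln(460/420) + (0.024 + ½·0.31²)·2] / (σ√T) = (0.0910 + 0.1441) / 0.4384 = 0.5362 which rounds to 0.54
d₂ = 0.5362 − 0.4384 = 0.0978 which rounds to 0.10
e^(−rT) = e^(−0.024·2) = 0.9531
N(−d₂) = N(-0.10) = 0.4602;  N(−d₁) = N(-0.54) = 0.2946
P = 420·0.9531·0.4602 − 460·0.2946 = 184.2190 − 135.5160 = 48.7030

48.70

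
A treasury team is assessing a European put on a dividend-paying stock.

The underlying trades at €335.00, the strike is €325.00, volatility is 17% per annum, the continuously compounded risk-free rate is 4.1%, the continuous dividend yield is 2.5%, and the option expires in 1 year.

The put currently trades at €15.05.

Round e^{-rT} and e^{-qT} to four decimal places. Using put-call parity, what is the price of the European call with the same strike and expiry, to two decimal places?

exp(−qT) = exp(−0.025·1) = 0.9753;  exp(−rT) = exp(−0.041·1) = 0.9598
Put-call parity: C − P = S·e^(−qT) − K·e^(−rT) = 335·0.9753 − 325·0.9598 = 326.7255 − 311.9350 = 14.7905
C = P + (C − P) = 15.05 + (14.7905) = 29.8405

€29.84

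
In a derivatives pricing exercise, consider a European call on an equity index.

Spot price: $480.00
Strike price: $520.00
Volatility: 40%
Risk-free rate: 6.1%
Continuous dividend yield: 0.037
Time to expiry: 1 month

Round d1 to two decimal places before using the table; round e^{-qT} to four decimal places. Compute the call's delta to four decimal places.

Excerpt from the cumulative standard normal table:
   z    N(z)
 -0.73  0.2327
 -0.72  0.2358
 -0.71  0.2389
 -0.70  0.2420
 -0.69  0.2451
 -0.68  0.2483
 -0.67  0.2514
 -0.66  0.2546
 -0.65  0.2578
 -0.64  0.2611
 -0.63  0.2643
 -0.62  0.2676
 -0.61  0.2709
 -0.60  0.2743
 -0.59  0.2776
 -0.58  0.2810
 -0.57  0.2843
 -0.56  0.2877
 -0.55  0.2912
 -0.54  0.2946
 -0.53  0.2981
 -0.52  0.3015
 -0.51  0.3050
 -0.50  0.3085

T = 0.08333;  σ√T = 0.1155
d₁ = [ln(480/520) + (0.061 − 0.037 + ½·0.4²)·0.08333] / (σ√T) = (-0.0800 + 0.0087) / 0.1155 = -0.6181 → -0.62
N(d₁) = N(-0.62) = 0.2676
Δ_call = e^(−qT)·N(d₁) = 0.9969·0.2676 = 0.2668

0.2668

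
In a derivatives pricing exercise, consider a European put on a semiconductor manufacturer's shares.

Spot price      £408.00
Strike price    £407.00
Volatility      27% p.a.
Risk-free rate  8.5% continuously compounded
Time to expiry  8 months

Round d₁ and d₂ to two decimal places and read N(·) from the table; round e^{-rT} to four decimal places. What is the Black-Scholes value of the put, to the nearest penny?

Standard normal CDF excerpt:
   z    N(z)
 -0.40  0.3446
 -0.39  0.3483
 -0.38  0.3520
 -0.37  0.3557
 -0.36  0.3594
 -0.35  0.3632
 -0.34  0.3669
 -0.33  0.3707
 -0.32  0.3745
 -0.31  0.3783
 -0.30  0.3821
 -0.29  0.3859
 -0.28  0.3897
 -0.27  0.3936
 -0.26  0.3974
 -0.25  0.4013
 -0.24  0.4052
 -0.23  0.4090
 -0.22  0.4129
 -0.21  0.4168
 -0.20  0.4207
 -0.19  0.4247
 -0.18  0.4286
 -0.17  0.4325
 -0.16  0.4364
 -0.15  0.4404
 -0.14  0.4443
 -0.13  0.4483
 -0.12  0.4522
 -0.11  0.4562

σ√T = 0.27·√0.6667 = 0.2205
d₁ = [ln(408/407) + (0.085 + 0.27²/2)·0.6667] / 0.2205 = [0.0025 + 0.0810] / 0.2205 = 0.3784 which rounds to 0.38
d₂ = d₁ − σ√T = 0.3784 − 0.2205 = 0.1579 which rounds to 0.16
exp(−rT) = exp(−0.085·0.6667) = 0.9449
N(−d₂) = N(-0.16) = 0.4364;  N(−d₁) = N(-0.38) = 0.3520
P = 407·0.9449·0.4364 − 408·0.3520 = 167.8282 − 143.6160 = 24.2122

£24.21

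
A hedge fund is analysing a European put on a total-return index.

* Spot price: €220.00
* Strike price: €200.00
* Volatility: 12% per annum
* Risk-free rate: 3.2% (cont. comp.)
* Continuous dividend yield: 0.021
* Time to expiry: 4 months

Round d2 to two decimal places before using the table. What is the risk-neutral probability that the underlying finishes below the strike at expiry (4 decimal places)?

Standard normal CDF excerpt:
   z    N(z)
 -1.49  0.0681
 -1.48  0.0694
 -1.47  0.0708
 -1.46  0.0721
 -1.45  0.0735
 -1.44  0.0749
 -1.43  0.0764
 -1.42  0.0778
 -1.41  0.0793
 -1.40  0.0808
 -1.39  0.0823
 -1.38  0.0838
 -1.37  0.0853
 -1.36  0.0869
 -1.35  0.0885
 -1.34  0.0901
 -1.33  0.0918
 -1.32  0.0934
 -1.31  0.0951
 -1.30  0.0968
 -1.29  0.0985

σ√T = 0.12 × 0.5774 = 0.0693
ln(S/K) + (r − q + σ²/2)T = ln(220/200) + (0.032 − 0.021 + 0.12²/2)·0.3333 = 0.0953 + 0.0061 = 0.1014
d₁ = 0.1014 / 0.0693 = 1.4632 which rounds to 1.46
d₂ = d₁ − σ√T = 1.4632 − 0.0693 = 1.3940 which rounds to 1.39
Risk-neutral Pr[S_T < K] = N(−d₂) = N(-1.39) = 0.0823

0.0823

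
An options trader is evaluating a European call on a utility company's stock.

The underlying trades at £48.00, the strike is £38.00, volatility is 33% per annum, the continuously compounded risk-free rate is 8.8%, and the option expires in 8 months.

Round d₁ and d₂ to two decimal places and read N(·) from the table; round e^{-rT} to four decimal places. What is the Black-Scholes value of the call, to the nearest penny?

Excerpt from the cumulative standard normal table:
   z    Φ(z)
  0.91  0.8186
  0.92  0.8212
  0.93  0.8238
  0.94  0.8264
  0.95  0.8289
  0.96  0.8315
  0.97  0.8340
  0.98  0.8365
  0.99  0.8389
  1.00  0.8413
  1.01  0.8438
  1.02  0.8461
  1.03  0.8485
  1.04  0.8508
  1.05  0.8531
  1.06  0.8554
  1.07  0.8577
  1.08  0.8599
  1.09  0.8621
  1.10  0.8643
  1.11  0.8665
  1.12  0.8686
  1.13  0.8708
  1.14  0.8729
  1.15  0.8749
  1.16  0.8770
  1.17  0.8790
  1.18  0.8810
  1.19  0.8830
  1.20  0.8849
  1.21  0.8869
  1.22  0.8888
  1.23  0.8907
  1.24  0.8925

£12.96

T = 0.6667;  σ√T = 0.2694
ln(S/K) + (r + σ²/2)T = ln(48/38) + (0.088 + 0.33²/2)·0.6667 = 0.2336 + 0.0950 = 0.3286
d₁ = 0.3286 / 0.2694 = 1.2195 which rounds to 1.22
d₂ = d₁ − σ√T = 1.2195 − 0.2694 = 0.9500 which rounds to 0.95
exp(−rT) = exp(−0.088·0.6667) = 0.9430
N(d₁) = N(1.22) = 0.8888;  N(d₂) = N(0.95) = 0.8289
C = 48·0.8888 − 38·0.9430·0.8289 = 42.6624 − 29.7028 = 12.9596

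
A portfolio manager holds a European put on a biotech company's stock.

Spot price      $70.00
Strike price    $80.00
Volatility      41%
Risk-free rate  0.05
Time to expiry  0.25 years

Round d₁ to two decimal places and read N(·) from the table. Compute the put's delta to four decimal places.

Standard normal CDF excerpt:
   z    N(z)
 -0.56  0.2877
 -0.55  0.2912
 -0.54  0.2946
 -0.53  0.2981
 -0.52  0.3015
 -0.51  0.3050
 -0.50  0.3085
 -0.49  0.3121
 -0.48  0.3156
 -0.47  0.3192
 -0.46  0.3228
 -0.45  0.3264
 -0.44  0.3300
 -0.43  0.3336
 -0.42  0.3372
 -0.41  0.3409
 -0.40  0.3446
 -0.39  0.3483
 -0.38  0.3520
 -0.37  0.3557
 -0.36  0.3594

σ√T = 0.41 × 0.5000 = 0.2050
d₁ = [ln(70/80) + (0.05 + ½·0.41²)·0.25] / (σ√T) = (-0.1335 + 0.0335) / 0.2050 = -0.4879 → -0.49
N(d₁) = N(-0.49) = 0.3121
Δ_put = N(d₁) − 1 = 0.3121 − 1 = -0.6879

-0.6879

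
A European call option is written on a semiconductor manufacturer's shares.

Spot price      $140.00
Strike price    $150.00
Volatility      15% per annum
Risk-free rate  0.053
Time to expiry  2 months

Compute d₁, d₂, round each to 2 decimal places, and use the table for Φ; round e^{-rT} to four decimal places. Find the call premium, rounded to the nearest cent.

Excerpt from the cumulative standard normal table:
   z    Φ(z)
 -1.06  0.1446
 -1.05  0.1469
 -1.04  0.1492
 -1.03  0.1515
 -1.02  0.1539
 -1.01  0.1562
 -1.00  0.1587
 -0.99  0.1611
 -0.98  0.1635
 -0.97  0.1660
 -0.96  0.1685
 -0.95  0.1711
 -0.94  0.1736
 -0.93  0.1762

σ√T = 0.15 × 0.4082 = 0.0612
d₁ = [ln(140/150) + (0.053 + 0.15²/2)·0.1667] / 0.0612 = [-0.0690 + 0.0107] / 0.0612 = -0.9518 → -0.95
d₂ = d₁ − σ√T = -0.9518 − 0.0612 = -1.0130 → -1.01
e^(−rT) = e^(−0.053·0.1667) = 0.9912
N(d₁) = N(-0.95) = 0.1711;  N(d₂) = N(-1.01) = 0.1562
C = 140·0.1711 − 150·0.9912·0.1562 = 23.9540 − 23.2238 = 0.7302

$0.73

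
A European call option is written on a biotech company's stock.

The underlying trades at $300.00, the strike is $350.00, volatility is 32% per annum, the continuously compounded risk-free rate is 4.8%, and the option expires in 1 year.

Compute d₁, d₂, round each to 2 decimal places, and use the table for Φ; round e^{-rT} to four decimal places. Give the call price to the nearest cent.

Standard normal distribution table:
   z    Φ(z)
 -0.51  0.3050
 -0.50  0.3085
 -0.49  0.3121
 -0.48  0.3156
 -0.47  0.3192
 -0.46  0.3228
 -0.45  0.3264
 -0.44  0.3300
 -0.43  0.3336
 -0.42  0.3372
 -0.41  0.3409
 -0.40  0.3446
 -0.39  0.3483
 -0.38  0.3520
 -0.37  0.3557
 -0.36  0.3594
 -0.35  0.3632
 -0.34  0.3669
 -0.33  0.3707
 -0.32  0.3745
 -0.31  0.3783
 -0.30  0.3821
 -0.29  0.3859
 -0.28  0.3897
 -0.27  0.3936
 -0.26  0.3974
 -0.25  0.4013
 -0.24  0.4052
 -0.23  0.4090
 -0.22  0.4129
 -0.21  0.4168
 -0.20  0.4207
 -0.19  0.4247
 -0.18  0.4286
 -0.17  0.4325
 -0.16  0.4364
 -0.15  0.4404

$25.64

T = 1;  σ√T = 0.3200
d₁ = [ln(300/350) + (0.048 + ½·0.32²)·1] / (σ√T) = (-0.1542 + 0.0992) / 0.3200 = -0.1717 ⇒ -0.17
d₂ = -0.1717 − 0.3200 = -0.4917 ⇒ -0.49
exp(−rT) = exp(−0.048·1) = 0.9531
N(d₁) = N(-0.17) = 0.4325;  N(d₂) = N(-0.49) = 0.3121
C = 300·0.4325 − 350·0.9531·0.3121 = 129.7500 − 104.1119 = 25.6381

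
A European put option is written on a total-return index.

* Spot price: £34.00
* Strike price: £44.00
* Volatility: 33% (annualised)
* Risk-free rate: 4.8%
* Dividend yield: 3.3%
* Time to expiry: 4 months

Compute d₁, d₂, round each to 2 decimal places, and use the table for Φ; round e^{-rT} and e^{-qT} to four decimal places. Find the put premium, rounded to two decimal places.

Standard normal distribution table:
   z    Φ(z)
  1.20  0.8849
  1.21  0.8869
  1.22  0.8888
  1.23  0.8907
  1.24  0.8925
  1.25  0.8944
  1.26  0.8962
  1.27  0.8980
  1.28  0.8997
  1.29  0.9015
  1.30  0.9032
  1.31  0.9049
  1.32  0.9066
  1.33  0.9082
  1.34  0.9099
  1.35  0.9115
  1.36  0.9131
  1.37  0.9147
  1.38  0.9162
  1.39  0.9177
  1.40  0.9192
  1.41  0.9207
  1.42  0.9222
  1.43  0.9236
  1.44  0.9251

£9.98

σ√T = 0.33·√0.3333 = 0.1905
d₁ = [ln(34/44) + (0.048 − 0.033 + 0.33²/2)·0.3333] / 0.1905 = [-0.2578 + 0.0232] / 0.1905 = -1.2317 ≈ -1.23
d₂ = d₁ − σ√T = -1.2317 − 0.1905 = -1.4223 ≈ -1.42
exp(−qT) = exp(−0.033·0.3333) = 0.9891;  exp(−rT) = exp(−0.048·0.3333) = 0.9841
N(−d₂) = N(1.42) = 0.9222;  N(−d₁) = N(1.23) = 0.8907
P = 44·0.9841·0.9222 − 34·0.9891·0.8907 = 39.9316 − 29.9537 = 9.9779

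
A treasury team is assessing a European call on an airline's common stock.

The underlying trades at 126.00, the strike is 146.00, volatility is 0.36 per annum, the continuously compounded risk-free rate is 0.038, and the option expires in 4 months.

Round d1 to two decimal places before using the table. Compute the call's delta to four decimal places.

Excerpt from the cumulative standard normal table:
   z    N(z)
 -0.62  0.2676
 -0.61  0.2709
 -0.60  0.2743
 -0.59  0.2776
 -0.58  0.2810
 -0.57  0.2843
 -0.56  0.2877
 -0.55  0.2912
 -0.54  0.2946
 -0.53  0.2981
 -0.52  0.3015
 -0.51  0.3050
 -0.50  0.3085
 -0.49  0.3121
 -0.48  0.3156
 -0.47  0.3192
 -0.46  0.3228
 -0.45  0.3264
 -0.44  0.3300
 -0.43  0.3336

0.2946

σ√T = 0.36·√0.3333 = 0.2078
d₁ = [ln(126/146) + (0.038 + ½·0.36²)·0.3333] / (σ√T) = (-0.1473 + 0.0343) / 0.2078 = -0.5440 which rounds to -0.54
N(d₁) = N(-0.54) = 0.2946
Δ_call = N(d₁) = 0.2946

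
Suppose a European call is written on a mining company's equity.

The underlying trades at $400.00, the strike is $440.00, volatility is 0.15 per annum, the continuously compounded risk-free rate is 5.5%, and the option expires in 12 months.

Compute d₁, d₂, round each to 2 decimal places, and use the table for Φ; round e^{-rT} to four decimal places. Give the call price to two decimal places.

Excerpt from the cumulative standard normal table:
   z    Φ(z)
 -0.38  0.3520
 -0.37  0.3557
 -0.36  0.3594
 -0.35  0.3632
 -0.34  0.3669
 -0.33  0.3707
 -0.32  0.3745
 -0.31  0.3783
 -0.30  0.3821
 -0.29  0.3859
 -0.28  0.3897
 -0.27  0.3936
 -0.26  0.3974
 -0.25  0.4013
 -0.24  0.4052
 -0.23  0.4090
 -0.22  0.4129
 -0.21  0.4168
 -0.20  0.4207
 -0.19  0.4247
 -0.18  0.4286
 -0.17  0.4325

σ√T = 0.15 × 1.0000 = 0.1500
d₁ = [ln(400/440) + (0.055 + ½·0.15²)·1] / (σ√T) = (-0.0953 + 0.0663) / 0.1500 = -0.1937 → -0.19
d₂ = -0.1937 − 0.1500 = -0.3437 → -0.34
e^(−rT) = e^(−0.055·1) = 0.9465
C = 400·N(-0.19) − 440·0.9465·N(-0.34) = 400·0.4247 − 440·0.9465·0.3669 = 169.8800 − 152.7992 = 17.0808

$17.08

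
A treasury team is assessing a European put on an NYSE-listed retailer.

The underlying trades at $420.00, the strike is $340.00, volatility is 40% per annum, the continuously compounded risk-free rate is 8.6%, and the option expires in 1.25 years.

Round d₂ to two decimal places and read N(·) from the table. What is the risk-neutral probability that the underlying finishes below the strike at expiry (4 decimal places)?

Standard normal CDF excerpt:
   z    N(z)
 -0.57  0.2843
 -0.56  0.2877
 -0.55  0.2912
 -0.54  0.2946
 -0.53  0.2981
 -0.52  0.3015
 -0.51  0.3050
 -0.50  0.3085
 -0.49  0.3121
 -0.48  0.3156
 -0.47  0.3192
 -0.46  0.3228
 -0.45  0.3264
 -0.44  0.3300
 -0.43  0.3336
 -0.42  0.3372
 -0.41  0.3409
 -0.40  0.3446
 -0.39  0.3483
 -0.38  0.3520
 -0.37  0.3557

σ√T = 0.4 × 1.1180 = 0.4472
d₁ = [ln(420/340) + (0.086 + ½·0.4²)·1.25] / (σ√T) = (0.2113 + 0.2075) / 0.4472 = 0.9365 ≈ 0.94
d₂ = 0.9365 − 0.4472 = 0.4893 ≈ 0.49
Risk-neutral Pr[S_T < K] = N(−d₂) = N(-0.49) = 0.3121

0.3121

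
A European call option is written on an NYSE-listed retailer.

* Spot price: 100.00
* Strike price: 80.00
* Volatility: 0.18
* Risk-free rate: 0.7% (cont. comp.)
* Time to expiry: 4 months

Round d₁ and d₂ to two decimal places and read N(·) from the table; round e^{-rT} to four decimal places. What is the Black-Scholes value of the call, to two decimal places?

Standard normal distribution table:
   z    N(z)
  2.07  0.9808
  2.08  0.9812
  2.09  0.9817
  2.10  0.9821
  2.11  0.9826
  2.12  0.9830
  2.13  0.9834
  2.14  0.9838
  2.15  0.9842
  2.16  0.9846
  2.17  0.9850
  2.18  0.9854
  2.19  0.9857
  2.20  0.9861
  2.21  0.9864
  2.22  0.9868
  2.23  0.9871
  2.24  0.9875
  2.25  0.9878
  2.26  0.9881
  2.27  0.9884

20.22

T = 0.3333;  σ√T = 0.1039
ln(S/K) + (r + σ²/2)T = ln(100/80) + (0.007 + 0.18²/2)·0.3333 = 0.2231 + 0.0077 = 0.2309
d₁ = 0.2309 / 0.1039 = 2.2216 ⇒ 2.22
d₂ = d₁ − σ√T = 2.2216 − 0.1039 = 2.1177 ⇒ 2.12
exp(−rT) = exp(−0.007·0.3333) = 0.9977
N(d₁) = N(2.22) = 0.9868;  N(d₂) = N(2.12) = 0.9830
C = 100·0.9868 − 80·0.9977·0.9830 = 98.6800 − 78.4591 = 20.2209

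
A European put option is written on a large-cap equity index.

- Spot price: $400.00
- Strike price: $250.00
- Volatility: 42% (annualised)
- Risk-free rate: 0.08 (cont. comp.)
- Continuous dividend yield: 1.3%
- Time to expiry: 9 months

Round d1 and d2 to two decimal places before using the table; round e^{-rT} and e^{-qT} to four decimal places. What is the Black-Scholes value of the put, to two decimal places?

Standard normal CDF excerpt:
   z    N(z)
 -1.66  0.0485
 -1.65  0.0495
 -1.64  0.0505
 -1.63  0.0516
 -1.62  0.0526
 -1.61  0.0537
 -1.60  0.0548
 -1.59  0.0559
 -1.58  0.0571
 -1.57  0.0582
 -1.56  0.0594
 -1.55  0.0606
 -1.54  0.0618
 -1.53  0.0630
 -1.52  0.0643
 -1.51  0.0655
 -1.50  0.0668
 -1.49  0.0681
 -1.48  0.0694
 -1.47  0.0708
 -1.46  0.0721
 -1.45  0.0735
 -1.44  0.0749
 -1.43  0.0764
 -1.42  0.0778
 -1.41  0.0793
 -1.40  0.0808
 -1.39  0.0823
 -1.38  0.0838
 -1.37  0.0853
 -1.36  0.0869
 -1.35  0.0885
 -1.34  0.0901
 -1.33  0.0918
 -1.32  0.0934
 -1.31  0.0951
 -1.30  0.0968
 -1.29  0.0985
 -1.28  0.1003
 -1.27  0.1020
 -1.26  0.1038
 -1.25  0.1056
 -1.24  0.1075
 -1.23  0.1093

T = 0.75;  σ√T = 0.3637
d₁ = [ln(400/250) + (0.08 − 0.013 + 0.42²/2)·0.75] / 0.3637 = [0.4700 + 0.1164] / 0.3637 = 1.6122 which rounds to 1.61
d₂ = d₁ − σ√T = 1.6122 − 0.3637 = 1.2485 which rounds to 1.25
e^(−qT) = e^(−0.013·0.75) = 0.9903;  e^(−rT) = e^(−0.08·0.75) = 0.9418
N(−d₂) = N(-1.25) = 0.1056;  N(−d₁) = N(-1.61) = 0.0537
P = 250·0.9418·0.1056 − 400·0.9903·0.0537 = 24.8635 − 21.2716 = 3.5919

$3.59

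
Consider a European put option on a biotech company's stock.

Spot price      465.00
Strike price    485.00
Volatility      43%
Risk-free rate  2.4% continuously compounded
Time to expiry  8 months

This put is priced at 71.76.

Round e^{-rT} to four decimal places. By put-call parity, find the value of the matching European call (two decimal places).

59.47

exp(−rT) = exp(−0.024·0.6667) = 0.9841
Put-call parity: C − P = S − K·e^(−rT) = 465 − 485·0.9841 = 465 − 477.2885 = -12.2885
C = P + (C − P) = 71.76 + (-12.2885) = 59.4715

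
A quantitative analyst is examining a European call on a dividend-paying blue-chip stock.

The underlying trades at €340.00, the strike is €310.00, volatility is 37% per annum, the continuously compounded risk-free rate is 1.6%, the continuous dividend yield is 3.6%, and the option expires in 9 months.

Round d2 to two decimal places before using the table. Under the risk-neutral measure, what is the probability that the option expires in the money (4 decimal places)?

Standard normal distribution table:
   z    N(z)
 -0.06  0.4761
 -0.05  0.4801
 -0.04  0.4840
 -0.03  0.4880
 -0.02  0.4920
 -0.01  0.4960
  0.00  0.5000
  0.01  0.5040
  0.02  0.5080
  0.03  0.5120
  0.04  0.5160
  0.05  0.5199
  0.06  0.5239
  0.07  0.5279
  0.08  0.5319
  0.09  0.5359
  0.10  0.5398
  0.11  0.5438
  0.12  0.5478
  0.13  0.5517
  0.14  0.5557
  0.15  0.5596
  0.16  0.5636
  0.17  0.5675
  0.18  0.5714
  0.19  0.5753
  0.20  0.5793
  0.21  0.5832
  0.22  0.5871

T = 0.75;  σ√T = 0.3204
ln(S/K) + (r − q + σ²/2)T = ln(340/310) + (0.016 − 0.036 + 0.37²/2)·0.75 = 0.0924 + 0.0363 = 0.1287
d₁ = 0.1287 / 0.3204 = 0.4017 → 0.40
d₂ = d₁ − σ√T = 0.4017 − 0.3204 = 0.0813 → 0.08
Pr(exercise) under Q = N(d₂) = 0.5319

0.5319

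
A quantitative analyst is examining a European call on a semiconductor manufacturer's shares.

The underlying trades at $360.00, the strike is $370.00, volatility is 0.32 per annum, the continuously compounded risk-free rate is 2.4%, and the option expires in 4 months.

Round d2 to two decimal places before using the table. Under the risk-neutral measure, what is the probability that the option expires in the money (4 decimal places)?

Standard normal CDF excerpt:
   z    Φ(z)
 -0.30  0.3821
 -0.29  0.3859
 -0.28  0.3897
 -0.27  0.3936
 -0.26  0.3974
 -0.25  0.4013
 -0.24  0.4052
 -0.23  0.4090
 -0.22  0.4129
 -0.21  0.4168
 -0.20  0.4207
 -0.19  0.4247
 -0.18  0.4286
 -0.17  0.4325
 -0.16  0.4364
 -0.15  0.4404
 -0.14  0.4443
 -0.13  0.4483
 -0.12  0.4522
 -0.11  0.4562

σ√T = 0.32·√0.3333 = 0.1848
d₁ = [ln(360/370) + (0.024 + ½·0.32²)·0.3333] / (σ√T) = (-0.0274 + 0.0251) / 0.1848 = -0.0126 → -0.01
d₂ = -0.0126 − 0.1848 = -0.1974 → -0.20
Risk-neutral Pr[S_T > K] = N(d₂) = N(-0.20) = 0.4207

0.4207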